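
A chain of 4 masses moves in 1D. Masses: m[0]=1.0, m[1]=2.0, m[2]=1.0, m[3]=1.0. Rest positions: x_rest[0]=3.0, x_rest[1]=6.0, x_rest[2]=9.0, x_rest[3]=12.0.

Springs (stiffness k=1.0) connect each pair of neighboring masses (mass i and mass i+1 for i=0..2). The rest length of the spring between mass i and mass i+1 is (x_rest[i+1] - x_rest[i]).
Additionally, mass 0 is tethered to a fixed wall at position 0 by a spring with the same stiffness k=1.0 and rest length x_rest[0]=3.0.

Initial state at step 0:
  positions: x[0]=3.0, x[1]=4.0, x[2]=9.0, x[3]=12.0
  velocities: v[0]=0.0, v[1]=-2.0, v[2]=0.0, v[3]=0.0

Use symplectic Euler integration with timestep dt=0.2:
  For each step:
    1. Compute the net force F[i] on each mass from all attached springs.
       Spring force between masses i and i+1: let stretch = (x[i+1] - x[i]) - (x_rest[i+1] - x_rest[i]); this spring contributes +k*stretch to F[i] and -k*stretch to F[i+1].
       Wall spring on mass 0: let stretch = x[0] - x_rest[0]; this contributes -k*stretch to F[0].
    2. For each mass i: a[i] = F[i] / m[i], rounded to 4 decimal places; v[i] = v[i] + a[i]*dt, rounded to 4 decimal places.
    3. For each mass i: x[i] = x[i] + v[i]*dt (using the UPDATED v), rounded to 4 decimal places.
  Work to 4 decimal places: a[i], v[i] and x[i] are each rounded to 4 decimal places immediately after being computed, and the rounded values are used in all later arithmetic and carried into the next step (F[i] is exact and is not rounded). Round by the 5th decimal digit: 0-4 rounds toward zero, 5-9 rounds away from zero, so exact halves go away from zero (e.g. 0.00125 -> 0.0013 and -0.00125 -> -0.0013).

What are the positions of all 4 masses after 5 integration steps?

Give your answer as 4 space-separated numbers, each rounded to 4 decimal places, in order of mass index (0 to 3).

Answer: 1.8270 3.2875 7.8235 11.8891

Derivation:
Step 0: x=[3.0000 4.0000 9.0000 12.0000] v=[0.0000 -2.0000 0.0000 0.0000]
Step 1: x=[2.9200 3.6800 8.9200 12.0000] v=[-0.4000 -1.6000 -0.4000 0.0000]
Step 2: x=[2.7536 3.4496 8.7536 11.9968] v=[-0.8320 -1.1520 -0.8320 -0.0160]
Step 3: x=[2.5049 3.3114 8.5048 11.9839] v=[-1.2435 -0.6912 -1.2442 -0.0646]
Step 4: x=[2.1883 3.2609 8.1874 11.9518] v=[-1.5832 -0.2525 -1.5871 -0.1604]
Step 5: x=[1.8270 3.2875 7.8235 11.8891] v=[-1.8063 0.1329 -1.8195 -0.3133]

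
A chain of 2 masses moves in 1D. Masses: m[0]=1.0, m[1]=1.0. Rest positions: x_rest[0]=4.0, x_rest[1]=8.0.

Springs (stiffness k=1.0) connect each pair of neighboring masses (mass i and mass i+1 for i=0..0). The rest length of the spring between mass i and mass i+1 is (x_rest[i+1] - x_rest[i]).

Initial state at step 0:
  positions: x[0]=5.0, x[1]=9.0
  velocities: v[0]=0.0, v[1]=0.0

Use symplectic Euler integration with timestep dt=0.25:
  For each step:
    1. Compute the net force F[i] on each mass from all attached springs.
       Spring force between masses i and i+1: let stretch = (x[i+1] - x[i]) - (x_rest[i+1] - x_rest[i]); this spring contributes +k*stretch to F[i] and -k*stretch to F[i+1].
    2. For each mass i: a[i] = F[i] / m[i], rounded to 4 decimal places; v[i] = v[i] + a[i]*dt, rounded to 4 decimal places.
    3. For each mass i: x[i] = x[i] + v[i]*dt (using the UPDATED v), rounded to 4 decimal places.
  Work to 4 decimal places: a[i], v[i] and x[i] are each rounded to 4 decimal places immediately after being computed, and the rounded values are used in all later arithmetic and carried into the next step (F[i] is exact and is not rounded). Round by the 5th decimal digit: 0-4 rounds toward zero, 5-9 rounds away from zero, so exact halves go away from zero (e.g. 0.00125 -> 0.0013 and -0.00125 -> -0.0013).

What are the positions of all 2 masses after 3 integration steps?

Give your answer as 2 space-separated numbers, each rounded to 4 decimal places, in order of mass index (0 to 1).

Step 0: x=[5.0000 9.0000] v=[0.0000 0.0000]
Step 1: x=[5.0000 9.0000] v=[0.0000 0.0000]
Step 2: x=[5.0000 9.0000] v=[0.0000 0.0000]
Step 3: x=[5.0000 9.0000] v=[0.0000 0.0000]

Answer: 5.0000 9.0000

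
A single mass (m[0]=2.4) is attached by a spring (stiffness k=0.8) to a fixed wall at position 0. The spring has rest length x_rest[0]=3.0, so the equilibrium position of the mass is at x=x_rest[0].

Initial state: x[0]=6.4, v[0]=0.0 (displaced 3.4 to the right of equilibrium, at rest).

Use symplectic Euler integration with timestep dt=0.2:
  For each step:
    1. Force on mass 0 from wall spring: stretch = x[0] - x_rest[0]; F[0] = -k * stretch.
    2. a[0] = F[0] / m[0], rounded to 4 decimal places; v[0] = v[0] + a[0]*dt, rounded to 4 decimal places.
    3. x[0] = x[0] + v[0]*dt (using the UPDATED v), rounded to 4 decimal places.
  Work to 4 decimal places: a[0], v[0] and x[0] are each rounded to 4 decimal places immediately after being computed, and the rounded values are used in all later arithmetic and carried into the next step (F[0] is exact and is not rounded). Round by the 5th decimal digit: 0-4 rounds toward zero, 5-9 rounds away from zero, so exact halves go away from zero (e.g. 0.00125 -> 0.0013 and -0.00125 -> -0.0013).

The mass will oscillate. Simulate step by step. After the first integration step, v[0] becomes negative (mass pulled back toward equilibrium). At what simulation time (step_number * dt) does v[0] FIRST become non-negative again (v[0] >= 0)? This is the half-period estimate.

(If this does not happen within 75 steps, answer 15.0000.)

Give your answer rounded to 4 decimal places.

Step 0: x=[6.4000] v=[0.0000]
Step 1: x=[6.3547] v=[-0.2267]
Step 2: x=[6.2646] v=[-0.4503]
Step 3: x=[6.1310] v=[-0.6679]
Step 4: x=[5.9557] v=[-0.8766]
Step 5: x=[5.7410] v=[-1.0736]
Step 6: x=[5.4897] v=[-1.2563]
Step 7: x=[5.2052] v=[-1.4223]
Step 8: x=[4.8913] v=[-1.5693]
Step 9: x=[4.5522] v=[-1.6954]
Step 10: x=[4.1924] v=[-1.7989]
Step 11: x=[3.8167] v=[-1.8784]
Step 12: x=[3.4301] v=[-1.9328]
Step 13: x=[3.0378] v=[-1.9615]
Step 14: x=[2.6450] v=[-1.9640]
Step 15: x=[2.2569] v=[-1.9403]
Step 16: x=[1.8787] v=[-1.8908]
Step 17: x=[1.5155] v=[-1.8160]
Step 18: x=[1.1721] v=[-1.7170]
Step 19: x=[0.8531] v=[-1.5951]
Step 20: x=[0.5627] v=[-1.4520]
Step 21: x=[0.3048] v=[-1.2895]
Step 22: x=[0.0828] v=[-1.1098]
Step 23: x=[-0.1003] v=[-0.9153]
Step 24: x=[-0.2420] v=[-0.7086]
Step 25: x=[-0.3405] v=[-0.4925]
Step 26: x=[-0.3945] v=[-0.2698]
Step 27: x=[-0.4032] v=[-0.0435]
Step 28: x=[-0.3665] v=[0.1834]
First v>=0 after going negative at step 28, time=5.6000

Answer: 5.6000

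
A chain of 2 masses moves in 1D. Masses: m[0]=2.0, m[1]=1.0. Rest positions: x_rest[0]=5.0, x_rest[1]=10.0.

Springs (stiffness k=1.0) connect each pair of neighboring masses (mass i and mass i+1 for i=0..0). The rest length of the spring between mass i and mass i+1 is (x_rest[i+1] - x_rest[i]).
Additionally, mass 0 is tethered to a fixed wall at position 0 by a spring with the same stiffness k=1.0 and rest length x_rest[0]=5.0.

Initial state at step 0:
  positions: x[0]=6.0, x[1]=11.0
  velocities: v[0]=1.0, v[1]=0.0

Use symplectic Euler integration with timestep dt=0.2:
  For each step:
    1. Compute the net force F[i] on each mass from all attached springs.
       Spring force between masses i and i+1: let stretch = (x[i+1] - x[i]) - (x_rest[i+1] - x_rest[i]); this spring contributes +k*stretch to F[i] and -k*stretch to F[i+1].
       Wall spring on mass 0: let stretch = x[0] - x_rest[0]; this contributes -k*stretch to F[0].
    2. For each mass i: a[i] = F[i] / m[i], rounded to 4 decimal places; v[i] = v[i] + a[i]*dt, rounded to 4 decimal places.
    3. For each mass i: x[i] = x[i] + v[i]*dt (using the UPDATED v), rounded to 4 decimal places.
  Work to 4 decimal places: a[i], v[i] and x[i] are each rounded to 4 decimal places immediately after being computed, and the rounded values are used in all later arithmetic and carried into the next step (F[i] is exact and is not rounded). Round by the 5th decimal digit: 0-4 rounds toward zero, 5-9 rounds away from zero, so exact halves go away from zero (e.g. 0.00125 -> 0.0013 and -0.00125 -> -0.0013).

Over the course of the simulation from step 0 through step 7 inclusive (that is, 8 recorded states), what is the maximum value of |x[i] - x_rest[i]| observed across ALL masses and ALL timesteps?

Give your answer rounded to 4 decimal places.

Answer: 1.5779

Derivation:
Step 0: x=[6.0000 11.0000] v=[1.0000 0.0000]
Step 1: x=[6.1800 11.0000] v=[0.9000 0.0000]
Step 2: x=[6.3328 11.0072] v=[0.7640 0.0360]
Step 3: x=[6.4524 11.0274] v=[0.5982 0.1011]
Step 4: x=[6.5345 11.0646] v=[0.4105 0.1861]
Step 5: x=[6.5765 11.1206] v=[0.2101 0.2801]
Step 6: x=[6.5779 11.1949] v=[0.0069 0.3713]
Step 7: x=[6.5401 11.2845] v=[-0.1892 0.4479]
Max displacement = 1.5779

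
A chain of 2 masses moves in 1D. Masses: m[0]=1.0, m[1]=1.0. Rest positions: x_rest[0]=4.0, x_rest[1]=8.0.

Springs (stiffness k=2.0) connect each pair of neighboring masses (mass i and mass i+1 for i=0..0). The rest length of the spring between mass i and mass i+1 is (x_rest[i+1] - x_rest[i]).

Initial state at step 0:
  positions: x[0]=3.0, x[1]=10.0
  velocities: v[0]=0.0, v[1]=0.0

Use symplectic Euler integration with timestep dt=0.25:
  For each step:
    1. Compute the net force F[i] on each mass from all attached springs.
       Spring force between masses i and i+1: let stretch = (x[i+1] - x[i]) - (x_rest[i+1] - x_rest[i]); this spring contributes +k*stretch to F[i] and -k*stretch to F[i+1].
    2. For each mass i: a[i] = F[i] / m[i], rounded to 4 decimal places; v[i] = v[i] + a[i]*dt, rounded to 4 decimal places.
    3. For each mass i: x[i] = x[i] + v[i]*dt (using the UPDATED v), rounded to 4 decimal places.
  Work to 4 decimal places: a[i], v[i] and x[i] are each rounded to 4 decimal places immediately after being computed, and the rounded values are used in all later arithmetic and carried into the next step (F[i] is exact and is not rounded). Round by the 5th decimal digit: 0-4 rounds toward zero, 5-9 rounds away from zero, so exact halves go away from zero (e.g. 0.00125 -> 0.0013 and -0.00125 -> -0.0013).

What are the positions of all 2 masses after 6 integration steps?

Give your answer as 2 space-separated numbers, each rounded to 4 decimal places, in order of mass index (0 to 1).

Step 0: x=[3.0000 10.0000] v=[0.0000 0.0000]
Step 1: x=[3.3750 9.6250] v=[1.5000 -1.5000]
Step 2: x=[4.0313 8.9688] v=[2.6250 -2.6250]
Step 3: x=[4.8048 8.1954] v=[3.0938 -3.0938]
Step 4: x=[5.5021 7.4981] v=[2.7891 -2.7891]
Step 5: x=[5.9489 7.0513] v=[1.7871 -1.7871]
Step 6: x=[6.0335 6.9667] v=[0.3383 -0.3383]

Answer: 6.0335 6.9667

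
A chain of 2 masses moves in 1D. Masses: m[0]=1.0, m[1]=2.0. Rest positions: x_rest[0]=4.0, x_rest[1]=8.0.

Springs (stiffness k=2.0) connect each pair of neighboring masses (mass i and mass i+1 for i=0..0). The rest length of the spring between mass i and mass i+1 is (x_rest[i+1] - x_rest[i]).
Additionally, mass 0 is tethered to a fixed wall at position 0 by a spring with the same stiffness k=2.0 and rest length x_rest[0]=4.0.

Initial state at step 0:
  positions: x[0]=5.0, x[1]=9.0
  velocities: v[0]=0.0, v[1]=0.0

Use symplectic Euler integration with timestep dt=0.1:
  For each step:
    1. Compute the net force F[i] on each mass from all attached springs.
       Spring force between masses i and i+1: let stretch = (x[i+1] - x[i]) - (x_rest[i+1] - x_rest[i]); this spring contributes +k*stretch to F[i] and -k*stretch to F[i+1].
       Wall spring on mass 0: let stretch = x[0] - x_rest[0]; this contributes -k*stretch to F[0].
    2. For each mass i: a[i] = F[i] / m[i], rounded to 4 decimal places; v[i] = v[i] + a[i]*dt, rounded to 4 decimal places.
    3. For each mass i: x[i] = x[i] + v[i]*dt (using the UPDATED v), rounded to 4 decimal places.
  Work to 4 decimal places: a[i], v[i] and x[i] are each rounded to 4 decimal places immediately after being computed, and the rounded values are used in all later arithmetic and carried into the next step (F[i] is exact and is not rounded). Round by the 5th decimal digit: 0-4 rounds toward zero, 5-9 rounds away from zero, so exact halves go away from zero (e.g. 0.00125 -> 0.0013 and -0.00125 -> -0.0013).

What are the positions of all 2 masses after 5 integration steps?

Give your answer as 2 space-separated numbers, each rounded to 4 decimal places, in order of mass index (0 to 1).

Answer: 4.7271 8.9933

Derivation:
Step 0: x=[5.0000 9.0000] v=[0.0000 0.0000]
Step 1: x=[4.9800 9.0000] v=[-0.2000 0.0000]
Step 2: x=[4.9408 8.9998] v=[-0.3920 -0.0020]
Step 3: x=[4.8840 8.9990] v=[-0.5684 -0.0079]
Step 4: x=[4.8118 8.9971] v=[-0.7222 -0.0194]
Step 5: x=[4.7271 8.9933] v=[-0.8475 -0.0379]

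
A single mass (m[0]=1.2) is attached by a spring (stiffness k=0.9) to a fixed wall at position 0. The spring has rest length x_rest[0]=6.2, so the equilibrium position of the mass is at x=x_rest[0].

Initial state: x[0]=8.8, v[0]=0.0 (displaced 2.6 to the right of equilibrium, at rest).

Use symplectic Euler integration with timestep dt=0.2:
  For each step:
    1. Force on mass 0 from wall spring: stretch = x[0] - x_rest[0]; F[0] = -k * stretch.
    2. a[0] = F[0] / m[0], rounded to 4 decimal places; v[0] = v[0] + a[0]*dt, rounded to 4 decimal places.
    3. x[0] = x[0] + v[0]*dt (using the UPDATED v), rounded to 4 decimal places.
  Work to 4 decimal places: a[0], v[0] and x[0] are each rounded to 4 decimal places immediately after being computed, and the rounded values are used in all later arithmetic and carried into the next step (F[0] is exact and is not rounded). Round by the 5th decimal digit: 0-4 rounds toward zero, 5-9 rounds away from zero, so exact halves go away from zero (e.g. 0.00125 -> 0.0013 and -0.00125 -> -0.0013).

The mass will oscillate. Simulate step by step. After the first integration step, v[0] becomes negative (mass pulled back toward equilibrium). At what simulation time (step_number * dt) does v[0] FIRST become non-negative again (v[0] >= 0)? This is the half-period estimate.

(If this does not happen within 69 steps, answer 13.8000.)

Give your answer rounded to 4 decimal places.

Step 0: x=[8.8000] v=[0.0000]
Step 1: x=[8.7220] v=[-0.3900]
Step 2: x=[8.5683] v=[-0.7683]
Step 3: x=[8.3436] v=[-1.1235]
Step 4: x=[8.0546] v=[-1.4450]
Step 5: x=[7.7100] v=[-1.7232]
Step 6: x=[7.3201] v=[-1.9497]
Step 7: x=[6.8966] v=[-2.1177]
Step 8: x=[6.4522] v=[-2.2222]
Step 9: x=[6.0002] v=[-2.2600]
Step 10: x=[5.5542] v=[-2.2300]
Step 11: x=[5.1276] v=[-2.1331]
Step 12: x=[4.7332] v=[-1.9722]
Step 13: x=[4.3828] v=[-1.7522]
Step 14: x=[4.0869] v=[-1.4796]
Step 15: x=[3.8544] v=[-1.1626]
Step 16: x=[3.6922] v=[-0.8108]
Step 17: x=[3.6053] v=[-0.4346]
Step 18: x=[3.5962] v=[-0.0454]
Step 19: x=[3.6652] v=[0.3452]
First v>=0 after going negative at step 19, time=3.8000

Answer: 3.8000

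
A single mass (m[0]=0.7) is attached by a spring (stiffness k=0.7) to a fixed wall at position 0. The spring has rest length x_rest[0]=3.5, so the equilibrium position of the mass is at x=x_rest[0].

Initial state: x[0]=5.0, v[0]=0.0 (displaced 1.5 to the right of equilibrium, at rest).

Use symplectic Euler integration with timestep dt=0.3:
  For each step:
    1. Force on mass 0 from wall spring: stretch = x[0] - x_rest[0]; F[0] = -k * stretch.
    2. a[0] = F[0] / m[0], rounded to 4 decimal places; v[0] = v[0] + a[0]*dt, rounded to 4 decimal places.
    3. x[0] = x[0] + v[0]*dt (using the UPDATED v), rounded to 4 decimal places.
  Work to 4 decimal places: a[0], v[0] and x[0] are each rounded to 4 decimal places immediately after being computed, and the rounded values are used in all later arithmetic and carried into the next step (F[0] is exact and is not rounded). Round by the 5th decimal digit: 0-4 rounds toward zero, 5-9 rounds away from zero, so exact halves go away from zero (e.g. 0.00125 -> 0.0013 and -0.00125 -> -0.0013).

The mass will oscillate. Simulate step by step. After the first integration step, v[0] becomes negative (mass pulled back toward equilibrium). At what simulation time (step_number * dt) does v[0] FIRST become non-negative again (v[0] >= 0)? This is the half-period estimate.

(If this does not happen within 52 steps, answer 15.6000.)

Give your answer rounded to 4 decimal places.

Answer: 3.3000

Derivation:
Step 0: x=[5.0000] v=[0.0000]
Step 1: x=[4.8650] v=[-0.4500]
Step 2: x=[4.6072] v=[-0.8595]
Step 3: x=[4.2497] v=[-1.1917]
Step 4: x=[3.8247] v=[-1.4166]
Step 5: x=[3.3705] v=[-1.5140]
Step 6: x=[2.9279] v=[-1.4752]
Step 7: x=[2.5368] v=[-1.3036]
Step 8: x=[2.2324] v=[-1.0146]
Step 9: x=[2.0421] v=[-0.6343]
Step 10: x=[1.9830] v=[-0.1969]
Step 11: x=[2.0605] v=[0.2582]
First v>=0 after going negative at step 11, time=3.3000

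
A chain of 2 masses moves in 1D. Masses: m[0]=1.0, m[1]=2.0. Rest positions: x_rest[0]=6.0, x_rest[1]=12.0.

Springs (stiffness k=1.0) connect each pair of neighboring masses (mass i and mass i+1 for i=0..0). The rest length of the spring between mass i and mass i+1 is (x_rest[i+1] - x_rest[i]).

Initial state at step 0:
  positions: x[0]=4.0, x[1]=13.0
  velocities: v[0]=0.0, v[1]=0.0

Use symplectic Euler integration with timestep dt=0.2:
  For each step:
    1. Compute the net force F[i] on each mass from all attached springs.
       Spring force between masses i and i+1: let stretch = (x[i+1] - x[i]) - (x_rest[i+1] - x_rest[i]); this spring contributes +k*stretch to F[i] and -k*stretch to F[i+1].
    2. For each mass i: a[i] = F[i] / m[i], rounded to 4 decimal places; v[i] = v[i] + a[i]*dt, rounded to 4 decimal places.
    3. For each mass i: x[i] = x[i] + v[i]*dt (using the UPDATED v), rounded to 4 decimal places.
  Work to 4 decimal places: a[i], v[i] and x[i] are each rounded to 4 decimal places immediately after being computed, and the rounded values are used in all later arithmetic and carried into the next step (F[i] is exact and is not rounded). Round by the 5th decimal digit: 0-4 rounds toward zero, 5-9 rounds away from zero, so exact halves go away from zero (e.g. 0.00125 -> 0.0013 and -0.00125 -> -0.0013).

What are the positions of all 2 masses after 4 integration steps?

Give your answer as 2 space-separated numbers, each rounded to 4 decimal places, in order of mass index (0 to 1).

Step 0: x=[4.0000 13.0000] v=[0.0000 0.0000]
Step 1: x=[4.1200 12.9400] v=[0.6000 -0.3000]
Step 2: x=[4.3528 12.8236] v=[1.1640 -0.5820]
Step 3: x=[4.6844 12.6578] v=[1.6582 -0.8291]
Step 4: x=[5.0950 12.4525] v=[2.0529 -1.0264]

Answer: 5.0950 12.4525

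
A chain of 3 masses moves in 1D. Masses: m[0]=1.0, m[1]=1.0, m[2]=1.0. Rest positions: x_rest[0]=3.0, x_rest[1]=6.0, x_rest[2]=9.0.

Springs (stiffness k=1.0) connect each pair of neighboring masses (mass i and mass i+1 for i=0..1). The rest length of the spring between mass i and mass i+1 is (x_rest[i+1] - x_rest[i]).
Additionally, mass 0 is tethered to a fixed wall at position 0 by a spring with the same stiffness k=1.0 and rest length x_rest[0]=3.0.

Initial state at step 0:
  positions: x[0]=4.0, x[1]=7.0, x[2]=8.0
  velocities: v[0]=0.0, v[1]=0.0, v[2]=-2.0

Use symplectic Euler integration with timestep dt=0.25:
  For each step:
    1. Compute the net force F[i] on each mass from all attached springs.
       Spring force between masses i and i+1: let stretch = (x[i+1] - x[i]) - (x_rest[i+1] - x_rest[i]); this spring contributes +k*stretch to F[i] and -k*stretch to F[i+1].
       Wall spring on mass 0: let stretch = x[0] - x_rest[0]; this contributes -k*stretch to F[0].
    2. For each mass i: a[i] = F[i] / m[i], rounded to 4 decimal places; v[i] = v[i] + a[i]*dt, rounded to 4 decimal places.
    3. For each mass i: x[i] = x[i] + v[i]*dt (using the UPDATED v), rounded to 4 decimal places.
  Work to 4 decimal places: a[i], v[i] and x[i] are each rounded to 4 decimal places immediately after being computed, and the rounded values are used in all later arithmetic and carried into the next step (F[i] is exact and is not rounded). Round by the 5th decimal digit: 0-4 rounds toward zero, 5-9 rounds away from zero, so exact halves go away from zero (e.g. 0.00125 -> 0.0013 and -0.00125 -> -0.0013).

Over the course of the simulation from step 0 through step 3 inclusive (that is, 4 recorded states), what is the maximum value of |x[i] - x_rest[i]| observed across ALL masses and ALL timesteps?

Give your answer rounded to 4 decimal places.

Step 0: x=[4.0000 7.0000 8.0000] v=[0.0000 0.0000 -2.0000]
Step 1: x=[3.9375 6.8750 7.6250] v=[-0.2500 -0.5000 -1.5000]
Step 2: x=[3.8125 6.6133 7.3906] v=[-0.5000 -1.0469 -0.9375]
Step 3: x=[3.6243 6.2251 7.2952] v=[-0.7529 -1.5528 -0.3818]
Max displacement = 1.7048

Answer: 1.7048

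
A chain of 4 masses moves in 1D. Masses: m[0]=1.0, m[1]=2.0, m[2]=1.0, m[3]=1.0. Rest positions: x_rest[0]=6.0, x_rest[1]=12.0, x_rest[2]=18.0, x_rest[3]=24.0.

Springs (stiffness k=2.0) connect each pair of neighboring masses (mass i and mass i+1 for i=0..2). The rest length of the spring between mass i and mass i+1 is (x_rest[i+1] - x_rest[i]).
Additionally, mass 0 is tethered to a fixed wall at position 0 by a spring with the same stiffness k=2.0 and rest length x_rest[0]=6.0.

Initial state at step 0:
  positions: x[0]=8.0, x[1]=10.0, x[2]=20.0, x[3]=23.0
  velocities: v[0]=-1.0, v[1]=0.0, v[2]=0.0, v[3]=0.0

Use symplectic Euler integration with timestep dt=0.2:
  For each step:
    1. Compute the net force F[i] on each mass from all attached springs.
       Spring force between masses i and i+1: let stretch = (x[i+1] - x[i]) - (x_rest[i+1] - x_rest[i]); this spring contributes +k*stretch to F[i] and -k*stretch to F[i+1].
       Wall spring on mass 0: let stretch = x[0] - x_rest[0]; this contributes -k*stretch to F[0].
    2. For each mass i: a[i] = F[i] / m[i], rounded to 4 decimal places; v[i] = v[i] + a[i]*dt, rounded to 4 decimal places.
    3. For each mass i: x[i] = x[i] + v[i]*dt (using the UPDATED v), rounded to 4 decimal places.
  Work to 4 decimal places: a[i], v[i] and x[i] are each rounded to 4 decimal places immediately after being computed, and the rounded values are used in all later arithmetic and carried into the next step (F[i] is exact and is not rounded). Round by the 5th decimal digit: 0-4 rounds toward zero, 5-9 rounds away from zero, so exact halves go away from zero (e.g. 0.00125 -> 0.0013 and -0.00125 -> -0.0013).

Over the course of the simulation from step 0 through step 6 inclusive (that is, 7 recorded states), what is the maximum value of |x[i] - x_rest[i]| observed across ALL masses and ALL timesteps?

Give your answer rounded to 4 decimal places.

Answer: 2.9065

Derivation:
Step 0: x=[8.0000 10.0000 20.0000 23.0000] v=[-1.0000 0.0000 0.0000 0.0000]
Step 1: x=[7.3200 10.3200 19.4400 23.2400] v=[-3.4000 1.6000 -2.8000 1.2000]
Step 2: x=[6.2944 10.8848 18.4544 23.6560] v=[-5.1280 2.8240 -4.9280 2.0800]
Step 3: x=[5.1325 11.5688 17.2794 24.1359] v=[-5.8096 3.4198 -5.8752 2.3994]
Step 4: x=[4.0749 12.2237 16.1960 24.5473] v=[-5.2881 3.2747 -5.4168 2.0568]
Step 5: x=[3.3432 12.7116 15.4630 24.7706] v=[-3.6585 2.4394 -3.6652 1.1163]
Step 6: x=[3.0935 12.9348 15.2545 24.7293] v=[-1.2484 1.1160 -1.0427 -0.2067]
Max displacement = 2.9065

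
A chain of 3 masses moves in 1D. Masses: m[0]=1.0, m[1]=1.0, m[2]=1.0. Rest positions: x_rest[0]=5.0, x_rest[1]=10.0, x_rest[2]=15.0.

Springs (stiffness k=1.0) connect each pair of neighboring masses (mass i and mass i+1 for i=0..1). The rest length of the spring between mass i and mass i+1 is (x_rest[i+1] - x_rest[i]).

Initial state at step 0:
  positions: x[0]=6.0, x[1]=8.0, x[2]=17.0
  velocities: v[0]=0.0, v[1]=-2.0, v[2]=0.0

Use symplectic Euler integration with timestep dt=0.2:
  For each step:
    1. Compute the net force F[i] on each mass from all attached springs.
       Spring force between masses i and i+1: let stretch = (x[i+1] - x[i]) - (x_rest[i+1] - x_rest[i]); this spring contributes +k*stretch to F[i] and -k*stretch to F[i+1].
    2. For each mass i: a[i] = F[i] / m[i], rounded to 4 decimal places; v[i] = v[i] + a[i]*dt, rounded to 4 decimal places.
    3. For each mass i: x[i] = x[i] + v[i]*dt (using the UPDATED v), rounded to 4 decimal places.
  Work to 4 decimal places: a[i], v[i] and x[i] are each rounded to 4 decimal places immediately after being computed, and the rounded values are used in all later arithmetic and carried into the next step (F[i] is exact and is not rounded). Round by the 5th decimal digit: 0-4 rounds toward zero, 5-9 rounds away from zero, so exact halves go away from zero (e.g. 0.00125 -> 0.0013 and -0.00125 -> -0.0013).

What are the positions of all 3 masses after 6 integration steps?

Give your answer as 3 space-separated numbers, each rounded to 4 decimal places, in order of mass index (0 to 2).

Answer: 3.9834 10.3666 14.2501

Derivation:
Step 0: x=[6.0000 8.0000 17.0000] v=[0.0000 -2.0000 0.0000]
Step 1: x=[5.8800 7.8800 16.8400] v=[-0.6000 -0.6000 -0.8000]
Step 2: x=[5.6400 8.0384 16.5216] v=[-1.2000 0.7920 -1.5920]
Step 3: x=[5.2959 8.4402 16.0639] v=[-1.7203 2.0090 -2.2886]
Step 4: x=[4.8776 9.0212 15.5012] v=[-2.0914 2.9049 -2.8133]
Step 5: x=[4.4251 9.6956 14.8793] v=[-2.2627 3.3722 -3.1093]
Step 6: x=[3.9834 10.3666 14.2501] v=[-2.2086 3.3548 -3.1460]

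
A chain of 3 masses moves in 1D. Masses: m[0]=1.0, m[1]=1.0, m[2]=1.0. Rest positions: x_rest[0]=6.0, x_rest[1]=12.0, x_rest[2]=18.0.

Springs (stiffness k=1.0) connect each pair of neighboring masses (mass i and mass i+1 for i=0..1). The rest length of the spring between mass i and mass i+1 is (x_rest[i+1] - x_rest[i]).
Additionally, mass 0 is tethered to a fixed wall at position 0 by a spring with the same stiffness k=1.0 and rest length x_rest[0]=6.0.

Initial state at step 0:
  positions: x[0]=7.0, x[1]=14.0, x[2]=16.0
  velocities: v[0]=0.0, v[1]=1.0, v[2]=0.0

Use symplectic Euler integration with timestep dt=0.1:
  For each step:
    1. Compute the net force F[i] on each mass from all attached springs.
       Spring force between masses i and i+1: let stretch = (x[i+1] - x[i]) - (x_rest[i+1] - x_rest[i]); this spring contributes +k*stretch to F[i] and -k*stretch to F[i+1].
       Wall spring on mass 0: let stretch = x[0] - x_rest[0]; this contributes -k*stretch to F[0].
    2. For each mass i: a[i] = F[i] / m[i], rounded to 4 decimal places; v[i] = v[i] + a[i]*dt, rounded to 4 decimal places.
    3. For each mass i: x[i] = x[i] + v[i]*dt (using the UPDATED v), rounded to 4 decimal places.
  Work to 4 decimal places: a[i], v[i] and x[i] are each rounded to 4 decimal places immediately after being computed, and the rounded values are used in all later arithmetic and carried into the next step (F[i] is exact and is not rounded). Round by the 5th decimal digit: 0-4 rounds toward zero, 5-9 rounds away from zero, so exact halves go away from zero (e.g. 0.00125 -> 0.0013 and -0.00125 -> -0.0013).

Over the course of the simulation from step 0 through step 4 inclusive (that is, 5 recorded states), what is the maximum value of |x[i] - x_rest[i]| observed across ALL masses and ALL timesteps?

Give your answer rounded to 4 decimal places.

Step 0: x=[7.0000 14.0000 16.0000] v=[0.0000 1.0000 0.0000]
Step 1: x=[7.0000 14.0500 16.0400] v=[0.0000 0.5000 0.4000]
Step 2: x=[7.0005 14.0494 16.1201] v=[0.0050 -0.0060 0.8010]
Step 3: x=[7.0015 13.9990 16.2395] v=[0.0098 -0.5038 1.1939]
Step 4: x=[7.0024 13.9011 16.3965] v=[0.0094 -0.9795 1.5699]
Max displacement = 2.0500

Answer: 2.0500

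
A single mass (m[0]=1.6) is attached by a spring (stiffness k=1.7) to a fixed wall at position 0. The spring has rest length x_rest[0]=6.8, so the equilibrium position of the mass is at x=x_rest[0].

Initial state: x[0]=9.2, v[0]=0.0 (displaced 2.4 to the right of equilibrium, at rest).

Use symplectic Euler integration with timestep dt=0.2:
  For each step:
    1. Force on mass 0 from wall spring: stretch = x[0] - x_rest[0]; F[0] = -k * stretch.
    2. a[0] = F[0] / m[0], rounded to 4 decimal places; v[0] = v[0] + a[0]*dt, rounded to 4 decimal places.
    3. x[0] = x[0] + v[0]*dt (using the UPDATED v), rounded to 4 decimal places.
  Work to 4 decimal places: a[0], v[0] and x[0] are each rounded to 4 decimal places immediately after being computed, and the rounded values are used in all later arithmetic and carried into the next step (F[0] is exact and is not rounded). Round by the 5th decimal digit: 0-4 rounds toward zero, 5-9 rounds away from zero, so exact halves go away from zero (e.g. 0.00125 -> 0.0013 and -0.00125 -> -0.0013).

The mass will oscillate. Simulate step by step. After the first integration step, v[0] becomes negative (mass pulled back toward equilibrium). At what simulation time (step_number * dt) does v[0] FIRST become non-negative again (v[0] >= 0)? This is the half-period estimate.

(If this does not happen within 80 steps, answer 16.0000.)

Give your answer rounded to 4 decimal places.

Answer: 3.2000

Derivation:
Step 0: x=[9.2000] v=[0.0000]
Step 1: x=[9.0980] v=[-0.5100]
Step 2: x=[8.8983] v=[-0.9983]
Step 3: x=[8.6095] v=[-1.4442]
Step 4: x=[8.2438] v=[-1.8287]
Step 5: x=[7.8167] v=[-2.1355]
Step 6: x=[7.3464] v=[-2.3515]
Step 7: x=[6.8529] v=[-2.4676]
Step 8: x=[6.3571] v=[-2.4788]
Step 9: x=[5.8802] v=[-2.3847]
Step 10: x=[5.4424] v=[-2.1892]
Step 11: x=[5.0623] v=[-1.9007]
Step 12: x=[4.7560] v=[-1.5314]
Step 13: x=[4.5366] v=[-1.0970]
Step 14: x=[4.4134] v=[-0.6160]
Step 15: x=[4.3916] v=[-0.1088]
Step 16: x=[4.4722] v=[0.4030]
First v>=0 after going negative at step 16, time=3.2000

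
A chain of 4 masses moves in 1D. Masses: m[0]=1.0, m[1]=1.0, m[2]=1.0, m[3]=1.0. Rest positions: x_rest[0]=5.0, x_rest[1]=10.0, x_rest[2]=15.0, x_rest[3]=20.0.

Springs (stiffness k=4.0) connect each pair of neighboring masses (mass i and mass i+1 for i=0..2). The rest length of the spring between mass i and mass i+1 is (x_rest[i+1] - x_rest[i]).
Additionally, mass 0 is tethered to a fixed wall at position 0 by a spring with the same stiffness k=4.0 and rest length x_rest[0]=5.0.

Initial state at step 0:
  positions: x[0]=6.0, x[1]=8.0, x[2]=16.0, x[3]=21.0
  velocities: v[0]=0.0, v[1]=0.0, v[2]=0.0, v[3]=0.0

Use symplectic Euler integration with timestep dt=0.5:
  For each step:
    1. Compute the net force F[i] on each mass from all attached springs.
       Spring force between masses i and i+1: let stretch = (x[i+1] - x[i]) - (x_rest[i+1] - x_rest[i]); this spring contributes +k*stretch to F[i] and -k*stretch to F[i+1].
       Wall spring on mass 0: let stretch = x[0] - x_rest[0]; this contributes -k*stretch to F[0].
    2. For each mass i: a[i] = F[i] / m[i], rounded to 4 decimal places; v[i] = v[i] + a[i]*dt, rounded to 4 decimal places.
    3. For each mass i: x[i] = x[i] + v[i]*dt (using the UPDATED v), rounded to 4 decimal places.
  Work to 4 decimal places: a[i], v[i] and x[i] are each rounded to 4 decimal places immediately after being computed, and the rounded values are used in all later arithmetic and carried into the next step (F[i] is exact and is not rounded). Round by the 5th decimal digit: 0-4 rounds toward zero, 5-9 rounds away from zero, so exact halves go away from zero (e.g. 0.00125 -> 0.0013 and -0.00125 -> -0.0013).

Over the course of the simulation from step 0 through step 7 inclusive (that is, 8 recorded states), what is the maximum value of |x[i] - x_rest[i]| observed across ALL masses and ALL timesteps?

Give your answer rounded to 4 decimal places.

Step 0: x=[6.0000 8.0000 16.0000 21.0000] v=[0.0000 0.0000 0.0000 0.0000]
Step 1: x=[2.0000 14.0000 13.0000 21.0000] v=[-8.0000 12.0000 -6.0000 0.0000]
Step 2: x=[8.0000 7.0000 19.0000 18.0000] v=[12.0000 -14.0000 12.0000 -6.0000]
Step 3: x=[5.0000 13.0000 12.0000 21.0000] v=[-6.0000 12.0000 -14.0000 6.0000]
Step 4: x=[5.0000 10.0000 15.0000 20.0000] v=[0.0000 -6.0000 6.0000 -2.0000]
Step 5: x=[5.0000 7.0000 18.0000 19.0000] v=[0.0000 -6.0000 6.0000 -2.0000]
Step 6: x=[2.0000 13.0000 11.0000 22.0000] v=[-6.0000 12.0000 -14.0000 6.0000]
Step 7: x=[8.0000 6.0000 17.0000 19.0000] v=[12.0000 -14.0000 12.0000 -6.0000]
Max displacement = 4.0000

Answer: 4.0000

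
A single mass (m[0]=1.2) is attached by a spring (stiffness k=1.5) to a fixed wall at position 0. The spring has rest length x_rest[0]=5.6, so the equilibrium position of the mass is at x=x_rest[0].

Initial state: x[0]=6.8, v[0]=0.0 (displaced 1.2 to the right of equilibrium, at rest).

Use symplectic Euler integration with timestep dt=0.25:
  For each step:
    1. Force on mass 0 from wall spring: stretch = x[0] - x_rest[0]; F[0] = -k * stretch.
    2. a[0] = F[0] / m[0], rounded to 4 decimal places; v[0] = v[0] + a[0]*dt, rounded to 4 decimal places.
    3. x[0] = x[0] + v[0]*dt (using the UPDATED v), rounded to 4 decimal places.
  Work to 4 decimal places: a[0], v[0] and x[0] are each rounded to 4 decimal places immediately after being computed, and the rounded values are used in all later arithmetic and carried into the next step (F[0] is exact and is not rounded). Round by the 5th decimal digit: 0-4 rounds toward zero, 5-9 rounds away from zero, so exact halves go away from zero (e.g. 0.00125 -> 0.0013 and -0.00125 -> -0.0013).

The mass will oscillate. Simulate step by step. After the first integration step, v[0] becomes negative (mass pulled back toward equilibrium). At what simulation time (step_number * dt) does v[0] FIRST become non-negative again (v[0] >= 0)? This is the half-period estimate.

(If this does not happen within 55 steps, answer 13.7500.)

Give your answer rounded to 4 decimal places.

Answer: 3.0000

Derivation:
Step 0: x=[6.8000] v=[0.0000]
Step 1: x=[6.7063] v=[-0.3750]
Step 2: x=[6.5261] v=[-0.7207]
Step 3: x=[6.2736] v=[-1.0101]
Step 4: x=[5.9685] v=[-1.2206]
Step 5: x=[5.6346] v=[-1.3358]
Step 6: x=[5.2980] v=[-1.3466]
Step 7: x=[4.9850] v=[-1.2522]
Step 8: x=[4.7200] v=[-1.0600]
Step 9: x=[4.5238] v=[-0.7850]
Step 10: x=[4.4116] v=[-0.4487]
Step 11: x=[4.3923] v=[-0.0773]
Step 12: x=[4.4673] v=[0.3001]
First v>=0 after going negative at step 12, time=3.0000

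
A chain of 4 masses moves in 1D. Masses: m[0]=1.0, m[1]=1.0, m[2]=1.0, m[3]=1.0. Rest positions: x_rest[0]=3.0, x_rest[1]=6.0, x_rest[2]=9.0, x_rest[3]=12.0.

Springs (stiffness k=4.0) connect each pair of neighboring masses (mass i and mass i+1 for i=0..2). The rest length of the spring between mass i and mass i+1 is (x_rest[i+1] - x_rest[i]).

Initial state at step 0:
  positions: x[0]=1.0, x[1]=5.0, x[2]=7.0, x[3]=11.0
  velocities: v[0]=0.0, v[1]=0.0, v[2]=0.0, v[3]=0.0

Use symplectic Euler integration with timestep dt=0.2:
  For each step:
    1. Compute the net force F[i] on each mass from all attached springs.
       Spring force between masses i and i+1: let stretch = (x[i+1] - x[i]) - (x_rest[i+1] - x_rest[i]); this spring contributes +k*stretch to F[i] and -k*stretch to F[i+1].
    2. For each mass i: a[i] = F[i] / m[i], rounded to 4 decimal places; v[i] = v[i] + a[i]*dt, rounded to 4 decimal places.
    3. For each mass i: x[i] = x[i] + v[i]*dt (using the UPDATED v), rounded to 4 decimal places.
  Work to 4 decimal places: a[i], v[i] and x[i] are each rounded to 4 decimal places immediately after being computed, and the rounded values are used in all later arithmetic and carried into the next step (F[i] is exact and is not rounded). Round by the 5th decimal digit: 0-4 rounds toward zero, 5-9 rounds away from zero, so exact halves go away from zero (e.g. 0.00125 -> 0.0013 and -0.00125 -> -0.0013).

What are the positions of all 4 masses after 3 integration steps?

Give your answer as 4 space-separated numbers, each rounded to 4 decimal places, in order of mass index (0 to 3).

Step 0: x=[1.0000 5.0000 7.0000 11.0000] v=[0.0000 0.0000 0.0000 0.0000]
Step 1: x=[1.1600 4.6800 7.3200 10.8400] v=[0.8000 -1.6000 1.6000 -0.8000]
Step 2: x=[1.4032 4.2192 7.7808 10.5968] v=[1.2160 -2.3040 2.3040 -1.2160]
Step 3: x=[1.6170 3.8777 8.1223 10.3830] v=[1.0688 -1.7075 1.7075 -1.0688]

Answer: 1.6170 3.8777 8.1223 10.3830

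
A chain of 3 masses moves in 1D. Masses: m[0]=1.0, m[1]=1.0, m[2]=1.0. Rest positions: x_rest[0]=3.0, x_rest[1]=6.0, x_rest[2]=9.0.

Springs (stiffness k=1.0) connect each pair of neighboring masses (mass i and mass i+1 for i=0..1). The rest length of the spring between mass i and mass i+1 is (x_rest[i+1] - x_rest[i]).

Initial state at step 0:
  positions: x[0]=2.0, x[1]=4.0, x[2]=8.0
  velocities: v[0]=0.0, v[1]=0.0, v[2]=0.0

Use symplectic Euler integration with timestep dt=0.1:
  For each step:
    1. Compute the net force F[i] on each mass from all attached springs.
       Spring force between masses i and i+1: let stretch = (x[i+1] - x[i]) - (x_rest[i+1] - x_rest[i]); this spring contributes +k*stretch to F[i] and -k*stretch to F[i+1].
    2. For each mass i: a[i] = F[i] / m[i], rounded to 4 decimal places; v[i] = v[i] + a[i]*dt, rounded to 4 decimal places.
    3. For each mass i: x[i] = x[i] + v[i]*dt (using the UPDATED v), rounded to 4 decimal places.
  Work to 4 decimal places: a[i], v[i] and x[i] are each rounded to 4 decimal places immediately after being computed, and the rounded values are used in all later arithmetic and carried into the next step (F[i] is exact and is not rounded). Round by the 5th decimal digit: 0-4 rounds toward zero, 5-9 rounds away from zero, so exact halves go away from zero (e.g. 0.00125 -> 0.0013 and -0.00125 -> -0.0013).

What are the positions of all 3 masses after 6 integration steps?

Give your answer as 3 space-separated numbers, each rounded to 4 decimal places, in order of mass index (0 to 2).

Answer: 1.8102 4.3795 7.8102

Derivation:
Step 0: x=[2.0000 4.0000 8.0000] v=[0.0000 0.0000 0.0000]
Step 1: x=[1.9900 4.0200 7.9900] v=[-0.1000 0.2000 -0.1000]
Step 2: x=[1.9703 4.0594 7.9703] v=[-0.1970 0.3940 -0.1970]
Step 3: x=[1.9415 4.1170 7.9415] v=[-0.2881 0.5762 -0.2881]
Step 4: x=[1.9044 4.1911 7.9044] v=[-0.3706 0.7411 -0.3706]
Step 5: x=[1.8602 4.2795 7.8602] v=[-0.4419 0.8838 -0.4419]
Step 6: x=[1.8102 4.3795 7.8102] v=[-0.5000 0.9999 -0.5000]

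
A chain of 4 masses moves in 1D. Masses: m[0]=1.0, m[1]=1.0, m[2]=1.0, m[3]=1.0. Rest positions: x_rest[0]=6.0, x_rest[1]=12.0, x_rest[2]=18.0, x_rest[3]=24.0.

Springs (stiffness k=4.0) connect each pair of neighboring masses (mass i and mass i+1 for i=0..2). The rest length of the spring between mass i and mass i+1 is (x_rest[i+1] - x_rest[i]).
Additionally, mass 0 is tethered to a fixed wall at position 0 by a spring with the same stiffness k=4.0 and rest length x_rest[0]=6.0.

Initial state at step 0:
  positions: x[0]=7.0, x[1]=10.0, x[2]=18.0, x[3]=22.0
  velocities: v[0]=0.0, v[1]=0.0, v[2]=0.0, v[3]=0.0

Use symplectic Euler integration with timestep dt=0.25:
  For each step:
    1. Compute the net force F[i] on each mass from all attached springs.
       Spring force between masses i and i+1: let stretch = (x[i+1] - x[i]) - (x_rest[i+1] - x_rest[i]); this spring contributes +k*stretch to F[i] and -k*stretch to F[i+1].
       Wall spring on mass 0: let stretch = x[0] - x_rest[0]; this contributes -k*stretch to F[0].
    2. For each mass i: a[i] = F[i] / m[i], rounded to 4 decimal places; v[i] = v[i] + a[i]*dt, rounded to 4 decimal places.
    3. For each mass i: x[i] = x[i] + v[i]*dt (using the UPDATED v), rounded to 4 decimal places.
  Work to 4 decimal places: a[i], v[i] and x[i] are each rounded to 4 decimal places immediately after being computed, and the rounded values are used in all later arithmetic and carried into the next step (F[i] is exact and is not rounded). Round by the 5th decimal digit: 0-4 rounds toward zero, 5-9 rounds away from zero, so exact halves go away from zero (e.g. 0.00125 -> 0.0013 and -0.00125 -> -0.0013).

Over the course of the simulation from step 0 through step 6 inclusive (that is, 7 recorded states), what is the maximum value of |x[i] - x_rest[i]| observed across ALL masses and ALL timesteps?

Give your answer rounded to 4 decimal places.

Answer: 2.3512

Derivation:
Step 0: x=[7.0000 10.0000 18.0000 22.0000] v=[0.0000 0.0000 0.0000 0.0000]
Step 1: x=[6.0000 11.2500 17.0000 22.5000] v=[-4.0000 5.0000 -4.0000 2.0000]
Step 2: x=[4.8125 12.6250 15.9375 23.1250] v=[-4.7500 5.5000 -4.2500 2.5000]
Step 3: x=[4.3750 12.8750 15.8438 23.4531] v=[-1.7500 1.0000 -0.3750 1.3125]
Step 4: x=[4.9688 11.7422 16.9102 23.3789] v=[2.3750 -4.5312 4.2655 -0.2968]
Step 5: x=[6.0137 10.2081 18.3018 23.1875] v=[4.1796 -6.1366 5.5662 -0.7655]
Step 6: x=[6.6038 9.6488 18.8914 23.2747] v=[2.3603 -2.2373 2.3582 0.3488]
Max displacement = 2.3512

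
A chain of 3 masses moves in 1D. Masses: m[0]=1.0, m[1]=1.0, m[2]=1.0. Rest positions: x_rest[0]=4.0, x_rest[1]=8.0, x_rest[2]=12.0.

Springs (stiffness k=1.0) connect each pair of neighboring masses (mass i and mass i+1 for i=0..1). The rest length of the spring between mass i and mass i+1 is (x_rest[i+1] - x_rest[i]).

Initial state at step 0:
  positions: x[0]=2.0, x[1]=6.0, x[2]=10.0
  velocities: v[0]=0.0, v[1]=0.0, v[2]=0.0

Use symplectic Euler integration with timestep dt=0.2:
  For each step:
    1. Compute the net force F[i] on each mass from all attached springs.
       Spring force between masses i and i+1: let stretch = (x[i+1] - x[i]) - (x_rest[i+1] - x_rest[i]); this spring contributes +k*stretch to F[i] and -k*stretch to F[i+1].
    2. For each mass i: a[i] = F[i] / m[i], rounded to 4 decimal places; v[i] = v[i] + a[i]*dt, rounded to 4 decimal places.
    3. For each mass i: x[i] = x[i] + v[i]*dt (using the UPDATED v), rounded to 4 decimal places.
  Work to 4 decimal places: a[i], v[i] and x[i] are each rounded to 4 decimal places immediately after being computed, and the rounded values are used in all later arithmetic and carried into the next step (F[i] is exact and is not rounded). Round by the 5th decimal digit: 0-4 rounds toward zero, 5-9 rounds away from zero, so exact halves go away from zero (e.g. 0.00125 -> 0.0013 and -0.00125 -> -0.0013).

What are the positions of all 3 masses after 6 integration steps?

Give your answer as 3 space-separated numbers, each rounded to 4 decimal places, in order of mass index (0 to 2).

Step 0: x=[2.0000 6.0000 10.0000] v=[0.0000 0.0000 0.0000]
Step 1: x=[2.0000 6.0000 10.0000] v=[0.0000 0.0000 0.0000]
Step 2: x=[2.0000 6.0000 10.0000] v=[0.0000 0.0000 0.0000]
Step 3: x=[2.0000 6.0000 10.0000] v=[0.0000 0.0000 0.0000]
Step 4: x=[2.0000 6.0000 10.0000] v=[0.0000 0.0000 0.0000]
Step 5: x=[2.0000 6.0000 10.0000] v=[0.0000 0.0000 0.0000]
Step 6: x=[2.0000 6.0000 10.0000] v=[0.0000 0.0000 0.0000]

Answer: 2.0000 6.0000 10.0000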